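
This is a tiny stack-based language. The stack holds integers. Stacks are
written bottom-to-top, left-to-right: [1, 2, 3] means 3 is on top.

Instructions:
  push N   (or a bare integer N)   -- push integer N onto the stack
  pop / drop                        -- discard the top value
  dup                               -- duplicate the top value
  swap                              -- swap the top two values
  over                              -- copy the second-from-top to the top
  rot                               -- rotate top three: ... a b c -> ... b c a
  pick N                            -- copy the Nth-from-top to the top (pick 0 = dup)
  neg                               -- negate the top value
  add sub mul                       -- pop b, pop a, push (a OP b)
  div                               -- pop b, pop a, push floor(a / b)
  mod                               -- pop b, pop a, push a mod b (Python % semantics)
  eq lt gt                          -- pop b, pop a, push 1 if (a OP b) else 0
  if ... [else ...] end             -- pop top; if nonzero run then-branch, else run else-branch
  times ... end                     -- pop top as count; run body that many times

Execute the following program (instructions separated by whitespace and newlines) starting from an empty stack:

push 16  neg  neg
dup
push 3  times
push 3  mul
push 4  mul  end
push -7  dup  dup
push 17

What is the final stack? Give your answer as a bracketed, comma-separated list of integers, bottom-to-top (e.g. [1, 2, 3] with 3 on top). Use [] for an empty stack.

After 'push 16': [16]
After 'neg': [-16]
After 'neg': [16]
After 'dup': [16, 16]
After 'push 3': [16, 16, 3]
After 'times': [16, 16]
After 'push 3': [16, 16, 3]
After 'mul': [16, 48]
After 'push 4': [16, 48, 4]
After 'mul': [16, 192]
After 'push 3': [16, 192, 3]
After 'mul': [16, 576]
After 'push 4': [16, 576, 4]
After 'mul': [16, 2304]
After 'push 3': [16, 2304, 3]
After 'mul': [16, 6912]
After 'push 4': [16, 6912, 4]
After 'mul': [16, 27648]
After 'push -7': [16, 27648, -7]
After 'dup': [16, 27648, -7, -7]
After 'dup': [16, 27648, -7, -7, -7]
After 'push 17': [16, 27648, -7, -7, -7, 17]

Answer: [16, 27648, -7, -7, -7, 17]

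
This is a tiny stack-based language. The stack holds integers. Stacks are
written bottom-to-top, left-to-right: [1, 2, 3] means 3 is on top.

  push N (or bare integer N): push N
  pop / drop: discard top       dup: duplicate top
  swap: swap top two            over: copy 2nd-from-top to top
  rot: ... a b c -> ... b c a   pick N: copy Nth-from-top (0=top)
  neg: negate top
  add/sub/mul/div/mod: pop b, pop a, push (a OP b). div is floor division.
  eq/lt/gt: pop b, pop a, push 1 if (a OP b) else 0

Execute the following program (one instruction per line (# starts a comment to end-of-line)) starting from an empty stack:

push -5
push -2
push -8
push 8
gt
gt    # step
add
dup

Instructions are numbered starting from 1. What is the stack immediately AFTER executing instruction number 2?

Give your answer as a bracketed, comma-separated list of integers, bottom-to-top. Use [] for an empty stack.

Answer: [-5, -2]

Derivation:
Step 1 ('push -5'): [-5]
Step 2 ('push -2'): [-5, -2]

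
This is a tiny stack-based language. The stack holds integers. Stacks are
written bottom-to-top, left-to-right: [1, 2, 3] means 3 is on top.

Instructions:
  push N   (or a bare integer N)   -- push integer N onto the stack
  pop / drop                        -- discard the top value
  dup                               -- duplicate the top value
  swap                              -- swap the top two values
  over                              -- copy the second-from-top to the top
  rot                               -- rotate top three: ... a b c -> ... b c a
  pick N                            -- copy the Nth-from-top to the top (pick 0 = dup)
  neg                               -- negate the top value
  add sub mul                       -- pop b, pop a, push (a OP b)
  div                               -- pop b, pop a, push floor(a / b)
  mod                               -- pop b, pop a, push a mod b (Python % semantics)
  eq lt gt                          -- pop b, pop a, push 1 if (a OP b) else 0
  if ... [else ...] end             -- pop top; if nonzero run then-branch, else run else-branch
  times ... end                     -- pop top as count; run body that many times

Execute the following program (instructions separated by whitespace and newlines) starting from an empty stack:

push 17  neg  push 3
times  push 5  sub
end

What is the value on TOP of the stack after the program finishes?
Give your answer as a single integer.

After 'push 17': [17]
After 'neg': [-17]
After 'push 3': [-17, 3]
After 'times': [-17]
After 'push 5': [-17, 5]
After 'sub': [-22]
After 'push 5': [-22, 5]
After 'sub': [-27]
After 'push 5': [-27, 5]
After 'sub': [-32]

Answer: -32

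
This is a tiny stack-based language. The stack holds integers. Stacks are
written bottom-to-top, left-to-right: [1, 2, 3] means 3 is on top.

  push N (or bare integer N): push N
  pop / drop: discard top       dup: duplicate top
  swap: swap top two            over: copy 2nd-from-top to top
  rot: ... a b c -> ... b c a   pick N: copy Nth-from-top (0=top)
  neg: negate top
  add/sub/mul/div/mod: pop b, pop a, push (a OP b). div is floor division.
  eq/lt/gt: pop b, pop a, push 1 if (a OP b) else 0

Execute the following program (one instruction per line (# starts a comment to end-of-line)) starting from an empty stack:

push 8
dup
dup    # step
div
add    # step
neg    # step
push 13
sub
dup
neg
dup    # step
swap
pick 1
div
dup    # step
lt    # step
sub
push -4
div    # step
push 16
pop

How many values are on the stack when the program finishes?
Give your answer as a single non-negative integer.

After 'push 8': stack = [8] (depth 1)
After 'dup': stack = [8, 8] (depth 2)
After 'dup': stack = [8, 8, 8] (depth 3)
After 'div': stack = [8, 1] (depth 2)
After 'add': stack = [9] (depth 1)
After 'neg': stack = [-9] (depth 1)
After 'push 13': stack = [-9, 13] (depth 2)
After 'sub': stack = [-22] (depth 1)
After 'dup': stack = [-22, -22] (depth 2)
After 'neg': stack = [-22, 22] (depth 2)
  ...
After 'swap': stack = [-22, 22, 22] (depth 3)
After 'pick 1': stack = [-22, 22, 22, 22] (depth 4)
After 'div': stack = [-22, 22, 1] (depth 3)
After 'dup': stack = [-22, 22, 1, 1] (depth 4)
After 'lt': stack = [-22, 22, 0] (depth 3)
After 'sub': stack = [-22, 22] (depth 2)
After 'push -4': stack = [-22, 22, -4] (depth 3)
After 'div': stack = [-22, -6] (depth 2)
After 'push 16': stack = [-22, -6, 16] (depth 3)
After 'pop': stack = [-22, -6] (depth 2)

Answer: 2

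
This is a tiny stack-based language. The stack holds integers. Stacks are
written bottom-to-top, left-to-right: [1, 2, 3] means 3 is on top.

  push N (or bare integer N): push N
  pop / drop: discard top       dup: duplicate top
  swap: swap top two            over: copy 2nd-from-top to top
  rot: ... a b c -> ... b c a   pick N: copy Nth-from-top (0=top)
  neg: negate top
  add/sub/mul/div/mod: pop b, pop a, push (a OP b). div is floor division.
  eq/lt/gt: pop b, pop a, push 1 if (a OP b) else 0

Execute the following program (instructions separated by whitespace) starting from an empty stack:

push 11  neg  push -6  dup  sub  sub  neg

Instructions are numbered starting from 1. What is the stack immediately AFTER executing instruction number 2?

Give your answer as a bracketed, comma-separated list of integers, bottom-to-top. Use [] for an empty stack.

Answer: [-11]

Derivation:
Step 1 ('push 11'): [11]
Step 2 ('neg'): [-11]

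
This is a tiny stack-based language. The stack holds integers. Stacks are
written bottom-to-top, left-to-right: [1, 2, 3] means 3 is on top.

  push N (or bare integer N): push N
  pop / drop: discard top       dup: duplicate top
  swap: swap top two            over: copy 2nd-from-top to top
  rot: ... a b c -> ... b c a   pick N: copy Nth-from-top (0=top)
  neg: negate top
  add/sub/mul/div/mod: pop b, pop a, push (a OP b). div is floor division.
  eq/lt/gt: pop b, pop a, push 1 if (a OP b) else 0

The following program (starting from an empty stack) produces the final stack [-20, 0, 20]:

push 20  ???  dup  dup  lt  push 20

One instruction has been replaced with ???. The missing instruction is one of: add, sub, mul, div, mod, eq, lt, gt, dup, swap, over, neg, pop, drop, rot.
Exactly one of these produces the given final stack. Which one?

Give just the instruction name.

Stack before ???: [20]
Stack after ???:  [-20]
The instruction that transforms [20] -> [-20] is: neg

Answer: neg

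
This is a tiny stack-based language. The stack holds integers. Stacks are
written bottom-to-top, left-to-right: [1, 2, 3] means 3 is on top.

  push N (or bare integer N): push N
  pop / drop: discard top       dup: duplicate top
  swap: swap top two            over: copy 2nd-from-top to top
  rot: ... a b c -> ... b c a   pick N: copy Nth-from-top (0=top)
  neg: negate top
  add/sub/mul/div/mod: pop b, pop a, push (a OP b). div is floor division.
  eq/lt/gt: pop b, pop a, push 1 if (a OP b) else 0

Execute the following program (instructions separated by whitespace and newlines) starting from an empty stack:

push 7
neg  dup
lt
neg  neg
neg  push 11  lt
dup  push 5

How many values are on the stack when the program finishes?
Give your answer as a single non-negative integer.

After 'push 7': stack = [7] (depth 1)
After 'neg': stack = [-7] (depth 1)
After 'dup': stack = [-7, -7] (depth 2)
After 'lt': stack = [0] (depth 1)
After 'neg': stack = [0] (depth 1)
After 'neg': stack = [0] (depth 1)
After 'neg': stack = [0] (depth 1)
After 'push 11': stack = [0, 11] (depth 2)
After 'lt': stack = [1] (depth 1)
After 'dup': stack = [1, 1] (depth 2)
After 'push 5': stack = [1, 1, 5] (depth 3)

Answer: 3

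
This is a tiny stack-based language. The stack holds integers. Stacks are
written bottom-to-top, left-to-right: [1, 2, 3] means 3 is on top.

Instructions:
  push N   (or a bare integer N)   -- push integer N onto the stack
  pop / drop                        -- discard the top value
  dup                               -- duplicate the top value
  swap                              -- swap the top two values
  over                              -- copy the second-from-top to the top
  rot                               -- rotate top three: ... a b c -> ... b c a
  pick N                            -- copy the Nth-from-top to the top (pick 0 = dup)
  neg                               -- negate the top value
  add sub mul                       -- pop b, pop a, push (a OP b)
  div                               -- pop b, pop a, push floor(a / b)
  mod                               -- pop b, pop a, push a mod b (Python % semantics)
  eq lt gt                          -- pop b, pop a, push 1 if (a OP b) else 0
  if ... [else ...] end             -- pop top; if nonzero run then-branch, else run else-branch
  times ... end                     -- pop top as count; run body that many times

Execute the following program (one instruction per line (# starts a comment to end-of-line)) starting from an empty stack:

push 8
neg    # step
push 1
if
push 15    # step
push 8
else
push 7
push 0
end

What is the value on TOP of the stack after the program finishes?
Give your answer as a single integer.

Answer: 8

Derivation:
After 'push 8': [8]
After 'neg': [-8]
After 'push 1': [-8, 1]
After 'if': [-8]
After 'push 15': [-8, 15]
After 'push 8': [-8, 15, 8]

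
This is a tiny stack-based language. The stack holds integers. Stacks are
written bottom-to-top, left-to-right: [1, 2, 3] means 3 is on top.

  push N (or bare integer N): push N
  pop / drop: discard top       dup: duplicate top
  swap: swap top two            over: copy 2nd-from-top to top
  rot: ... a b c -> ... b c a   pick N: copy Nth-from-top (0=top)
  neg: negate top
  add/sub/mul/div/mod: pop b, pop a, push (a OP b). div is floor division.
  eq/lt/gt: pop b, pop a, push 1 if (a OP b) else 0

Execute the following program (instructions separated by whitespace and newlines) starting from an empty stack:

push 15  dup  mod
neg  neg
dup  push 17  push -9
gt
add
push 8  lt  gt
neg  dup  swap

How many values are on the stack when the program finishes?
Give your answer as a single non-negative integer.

Answer: 2

Derivation:
After 'push 15': stack = [15] (depth 1)
After 'dup': stack = [15, 15] (depth 2)
After 'mod': stack = [0] (depth 1)
After 'neg': stack = [0] (depth 1)
After 'neg': stack = [0] (depth 1)
After 'dup': stack = [0, 0] (depth 2)
After 'push 17': stack = [0, 0, 17] (depth 3)
After 'push -9': stack = [0, 0, 17, -9] (depth 4)
After 'gt': stack = [0, 0, 1] (depth 3)
After 'add': stack = [0, 1] (depth 2)
After 'push 8': stack = [0, 1, 8] (depth 3)
After 'lt': stack = [0, 1] (depth 2)
After 'gt': stack = [0] (depth 1)
After 'neg': stack = [0] (depth 1)
After 'dup': stack = [0, 0] (depth 2)
After 'swap': stack = [0, 0] (depth 2)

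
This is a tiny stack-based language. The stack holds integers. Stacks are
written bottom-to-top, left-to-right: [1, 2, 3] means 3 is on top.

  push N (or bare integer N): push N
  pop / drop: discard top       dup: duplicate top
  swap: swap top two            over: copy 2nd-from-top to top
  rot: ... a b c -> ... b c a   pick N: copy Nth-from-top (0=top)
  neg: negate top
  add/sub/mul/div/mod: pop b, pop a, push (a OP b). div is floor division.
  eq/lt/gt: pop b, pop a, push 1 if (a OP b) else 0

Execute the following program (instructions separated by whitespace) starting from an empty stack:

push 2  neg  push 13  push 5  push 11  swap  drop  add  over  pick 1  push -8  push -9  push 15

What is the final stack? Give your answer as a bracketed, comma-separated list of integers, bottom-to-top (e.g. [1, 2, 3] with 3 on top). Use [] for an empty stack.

Answer: [-2, 24, -2, 24, -8, -9, 15]

Derivation:
After 'push 2': [2]
After 'neg': [-2]
After 'push 13': [-2, 13]
After 'push 5': [-2, 13, 5]
After 'push 11': [-2, 13, 5, 11]
After 'swap': [-2, 13, 11, 5]
After 'drop': [-2, 13, 11]
After 'add': [-2, 24]
After 'over': [-2, 24, -2]
After 'pick 1': [-2, 24, -2, 24]
After 'push -8': [-2, 24, -2, 24, -8]
After 'push -9': [-2, 24, -2, 24, -8, -9]
After 'push 15': [-2, 24, -2, 24, -8, -9, 15]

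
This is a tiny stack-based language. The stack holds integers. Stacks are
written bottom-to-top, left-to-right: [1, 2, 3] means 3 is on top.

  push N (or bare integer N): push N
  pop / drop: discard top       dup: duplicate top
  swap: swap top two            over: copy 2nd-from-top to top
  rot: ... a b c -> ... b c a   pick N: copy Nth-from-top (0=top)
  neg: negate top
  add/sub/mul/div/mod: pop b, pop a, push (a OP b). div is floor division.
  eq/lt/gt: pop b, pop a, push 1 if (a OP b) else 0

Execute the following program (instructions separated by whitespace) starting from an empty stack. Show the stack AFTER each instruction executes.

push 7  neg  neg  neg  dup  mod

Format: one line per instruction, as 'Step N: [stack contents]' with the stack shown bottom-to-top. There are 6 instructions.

Step 1: [7]
Step 2: [-7]
Step 3: [7]
Step 4: [-7]
Step 5: [-7, -7]
Step 6: [0]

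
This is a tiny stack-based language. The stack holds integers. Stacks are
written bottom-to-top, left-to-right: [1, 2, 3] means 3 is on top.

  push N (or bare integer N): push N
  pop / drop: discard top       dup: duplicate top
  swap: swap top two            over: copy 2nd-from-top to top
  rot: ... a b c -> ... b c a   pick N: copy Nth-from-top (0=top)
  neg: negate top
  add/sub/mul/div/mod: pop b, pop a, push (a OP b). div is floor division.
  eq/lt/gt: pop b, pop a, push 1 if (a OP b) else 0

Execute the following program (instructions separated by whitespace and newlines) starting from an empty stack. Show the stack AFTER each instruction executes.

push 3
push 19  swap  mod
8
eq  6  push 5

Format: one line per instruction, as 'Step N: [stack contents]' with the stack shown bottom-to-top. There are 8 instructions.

Step 1: [3]
Step 2: [3, 19]
Step 3: [19, 3]
Step 4: [1]
Step 5: [1, 8]
Step 6: [0]
Step 7: [0, 6]
Step 8: [0, 6, 5]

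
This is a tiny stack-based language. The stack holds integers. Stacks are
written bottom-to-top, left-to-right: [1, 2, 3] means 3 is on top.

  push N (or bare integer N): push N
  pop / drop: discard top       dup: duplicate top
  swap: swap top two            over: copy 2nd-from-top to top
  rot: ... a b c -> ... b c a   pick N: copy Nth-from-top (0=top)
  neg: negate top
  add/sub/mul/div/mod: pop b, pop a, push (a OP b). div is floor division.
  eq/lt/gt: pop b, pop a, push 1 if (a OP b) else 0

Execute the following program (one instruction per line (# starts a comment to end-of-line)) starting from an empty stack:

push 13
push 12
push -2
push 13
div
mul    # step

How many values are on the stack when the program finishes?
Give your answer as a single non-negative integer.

Answer: 2

Derivation:
After 'push 13': stack = [13] (depth 1)
After 'push 12': stack = [13, 12] (depth 2)
After 'push -2': stack = [13, 12, -2] (depth 3)
After 'push 13': stack = [13, 12, -2, 13] (depth 4)
After 'div': stack = [13, 12, -1] (depth 3)
After 'mul': stack = [13, -12] (depth 2)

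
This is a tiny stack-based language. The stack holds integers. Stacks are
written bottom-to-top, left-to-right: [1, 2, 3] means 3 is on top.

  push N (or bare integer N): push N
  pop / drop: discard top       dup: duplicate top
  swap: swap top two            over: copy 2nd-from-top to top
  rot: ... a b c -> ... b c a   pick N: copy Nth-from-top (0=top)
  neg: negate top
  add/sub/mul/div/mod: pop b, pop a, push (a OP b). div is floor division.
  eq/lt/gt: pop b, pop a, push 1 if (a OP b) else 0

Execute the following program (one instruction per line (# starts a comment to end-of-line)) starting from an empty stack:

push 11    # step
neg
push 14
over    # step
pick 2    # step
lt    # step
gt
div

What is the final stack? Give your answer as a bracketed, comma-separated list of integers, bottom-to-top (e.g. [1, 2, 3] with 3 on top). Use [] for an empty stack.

After 'push 11': [11]
After 'neg': [-11]
After 'push 14': [-11, 14]
After 'over': [-11, 14, -11]
After 'pick 2': [-11, 14, -11, -11]
After 'lt': [-11, 14, 0]
After 'gt': [-11, 1]
After 'div': [-11]

Answer: [-11]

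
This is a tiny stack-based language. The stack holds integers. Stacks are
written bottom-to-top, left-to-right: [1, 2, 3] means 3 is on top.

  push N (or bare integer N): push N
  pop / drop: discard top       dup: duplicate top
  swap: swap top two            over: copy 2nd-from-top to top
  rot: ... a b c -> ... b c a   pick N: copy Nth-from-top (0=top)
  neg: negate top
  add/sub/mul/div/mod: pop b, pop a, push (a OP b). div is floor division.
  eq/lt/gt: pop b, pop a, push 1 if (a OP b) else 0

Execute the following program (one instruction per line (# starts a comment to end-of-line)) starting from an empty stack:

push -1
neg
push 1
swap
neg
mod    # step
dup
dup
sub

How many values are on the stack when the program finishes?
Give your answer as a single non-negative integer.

After 'push -1': stack = [-1] (depth 1)
After 'neg': stack = [1] (depth 1)
After 'push 1': stack = [1, 1] (depth 2)
After 'swap': stack = [1, 1] (depth 2)
After 'neg': stack = [1, -1] (depth 2)
After 'mod': stack = [0] (depth 1)
After 'dup': stack = [0, 0] (depth 2)
After 'dup': stack = [0, 0, 0] (depth 3)
After 'sub': stack = [0, 0] (depth 2)

Answer: 2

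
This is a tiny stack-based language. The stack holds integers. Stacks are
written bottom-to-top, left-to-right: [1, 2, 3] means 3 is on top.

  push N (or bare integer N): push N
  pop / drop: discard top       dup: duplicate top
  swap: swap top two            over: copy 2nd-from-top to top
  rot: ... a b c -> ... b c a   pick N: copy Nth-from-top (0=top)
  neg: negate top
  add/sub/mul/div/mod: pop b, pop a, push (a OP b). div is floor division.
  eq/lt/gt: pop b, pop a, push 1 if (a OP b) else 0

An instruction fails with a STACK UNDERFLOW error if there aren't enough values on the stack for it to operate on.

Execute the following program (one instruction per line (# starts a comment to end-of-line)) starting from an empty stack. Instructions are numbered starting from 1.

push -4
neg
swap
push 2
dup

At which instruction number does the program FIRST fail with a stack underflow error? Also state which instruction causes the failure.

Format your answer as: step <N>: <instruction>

Answer: step 3: swap

Derivation:
Step 1 ('push -4'): stack = [-4], depth = 1
Step 2 ('neg'): stack = [4], depth = 1
Step 3 ('swap'): needs 2 value(s) but depth is 1 — STACK UNDERFLOW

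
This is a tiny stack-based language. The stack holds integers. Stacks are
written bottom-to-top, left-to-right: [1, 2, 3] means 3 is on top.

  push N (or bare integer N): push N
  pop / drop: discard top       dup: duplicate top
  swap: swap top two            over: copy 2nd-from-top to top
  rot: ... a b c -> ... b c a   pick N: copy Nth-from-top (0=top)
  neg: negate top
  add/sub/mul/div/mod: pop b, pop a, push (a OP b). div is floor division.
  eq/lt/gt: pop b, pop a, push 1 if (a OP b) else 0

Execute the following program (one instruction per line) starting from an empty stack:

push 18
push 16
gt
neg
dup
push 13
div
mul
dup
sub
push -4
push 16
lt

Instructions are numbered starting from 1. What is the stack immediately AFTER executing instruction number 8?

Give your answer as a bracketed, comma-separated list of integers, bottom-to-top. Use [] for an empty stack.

Step 1 ('push 18'): [18]
Step 2 ('push 16'): [18, 16]
Step 3 ('gt'): [1]
Step 4 ('neg'): [-1]
Step 5 ('dup'): [-1, -1]
Step 6 ('push 13'): [-1, -1, 13]
Step 7 ('div'): [-1, -1]
Step 8 ('mul'): [1]

Answer: [1]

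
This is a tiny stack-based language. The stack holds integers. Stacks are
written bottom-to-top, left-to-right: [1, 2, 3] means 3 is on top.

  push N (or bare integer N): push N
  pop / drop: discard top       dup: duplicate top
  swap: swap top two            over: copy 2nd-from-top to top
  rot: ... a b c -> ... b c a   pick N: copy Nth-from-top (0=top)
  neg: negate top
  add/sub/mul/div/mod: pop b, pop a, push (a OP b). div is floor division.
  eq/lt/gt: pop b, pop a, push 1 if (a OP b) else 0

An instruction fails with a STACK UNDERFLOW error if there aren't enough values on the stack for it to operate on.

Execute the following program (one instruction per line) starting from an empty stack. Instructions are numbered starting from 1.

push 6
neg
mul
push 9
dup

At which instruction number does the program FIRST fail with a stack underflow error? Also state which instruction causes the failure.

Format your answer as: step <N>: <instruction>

Answer: step 3: mul

Derivation:
Step 1 ('push 6'): stack = [6], depth = 1
Step 2 ('neg'): stack = [-6], depth = 1
Step 3 ('mul'): needs 2 value(s) but depth is 1 — STACK UNDERFLOW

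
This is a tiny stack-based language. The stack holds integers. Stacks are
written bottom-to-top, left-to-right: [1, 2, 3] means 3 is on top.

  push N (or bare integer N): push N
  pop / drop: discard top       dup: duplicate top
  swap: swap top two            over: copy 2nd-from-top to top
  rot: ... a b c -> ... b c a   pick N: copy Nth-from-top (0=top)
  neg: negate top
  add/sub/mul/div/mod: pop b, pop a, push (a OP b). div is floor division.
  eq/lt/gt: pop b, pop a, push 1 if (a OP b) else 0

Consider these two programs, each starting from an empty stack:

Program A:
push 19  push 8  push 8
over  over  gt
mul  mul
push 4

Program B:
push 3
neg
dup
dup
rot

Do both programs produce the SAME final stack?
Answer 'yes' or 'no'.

Answer: no

Derivation:
Program A trace:
  After 'push 19': [19]
  After 'push 8': [19, 8]
  After 'push 8': [19, 8, 8]
  After 'over': [19, 8, 8, 8]
  After 'over': [19, 8, 8, 8, 8]
  After 'gt': [19, 8, 8, 0]
  After 'mul': [19, 8, 0]
  After 'mul': [19, 0]
  After 'push 4': [19, 0, 4]
Program A final stack: [19, 0, 4]

Program B trace:
  After 'push 3': [3]
  After 'neg': [-3]
  After 'dup': [-3, -3]
  After 'dup': [-3, -3, -3]
  After 'rot': [-3, -3, -3]
Program B final stack: [-3, -3, -3]
Same: no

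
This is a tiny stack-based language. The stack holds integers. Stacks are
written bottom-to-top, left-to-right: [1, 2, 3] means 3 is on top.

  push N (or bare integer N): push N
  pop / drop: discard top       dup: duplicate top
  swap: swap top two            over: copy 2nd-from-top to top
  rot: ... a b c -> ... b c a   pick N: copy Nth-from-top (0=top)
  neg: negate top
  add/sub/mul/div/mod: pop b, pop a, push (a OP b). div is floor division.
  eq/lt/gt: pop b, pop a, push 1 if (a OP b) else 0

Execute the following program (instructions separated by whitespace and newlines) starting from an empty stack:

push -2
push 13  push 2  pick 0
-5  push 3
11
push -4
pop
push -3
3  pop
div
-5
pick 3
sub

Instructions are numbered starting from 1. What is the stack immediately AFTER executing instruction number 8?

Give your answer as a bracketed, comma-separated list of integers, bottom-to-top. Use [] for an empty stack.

Answer: [-2, 13, 2, 2, -5, 3, 11, -4]

Derivation:
Step 1 ('push -2'): [-2]
Step 2 ('push 13'): [-2, 13]
Step 3 ('push 2'): [-2, 13, 2]
Step 4 ('pick 0'): [-2, 13, 2, 2]
Step 5 ('-5'): [-2, 13, 2, 2, -5]
Step 6 ('push 3'): [-2, 13, 2, 2, -5, 3]
Step 7 ('11'): [-2, 13, 2, 2, -5, 3, 11]
Step 8 ('push -4'): [-2, 13, 2, 2, -5, 3, 11, -4]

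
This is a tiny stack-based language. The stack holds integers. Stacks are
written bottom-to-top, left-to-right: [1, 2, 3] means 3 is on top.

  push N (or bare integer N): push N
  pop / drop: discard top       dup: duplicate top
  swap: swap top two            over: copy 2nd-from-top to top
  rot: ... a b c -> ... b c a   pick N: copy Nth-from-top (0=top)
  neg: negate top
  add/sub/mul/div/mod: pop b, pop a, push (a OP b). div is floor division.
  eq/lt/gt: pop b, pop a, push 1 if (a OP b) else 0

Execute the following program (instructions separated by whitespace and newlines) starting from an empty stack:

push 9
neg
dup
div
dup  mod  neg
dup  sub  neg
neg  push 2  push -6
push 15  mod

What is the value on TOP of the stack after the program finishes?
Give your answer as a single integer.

After 'push 9': [9]
After 'neg': [-9]
After 'dup': [-9, -9]
After 'div': [1]
After 'dup': [1, 1]
After 'mod': [0]
After 'neg': [0]
After 'dup': [0, 0]
After 'sub': [0]
After 'neg': [0]
After 'neg': [0]
After 'push 2': [0, 2]
After 'push -6': [0, 2, -6]
After 'push 15': [0, 2, -6, 15]
After 'mod': [0, 2, 9]

Answer: 9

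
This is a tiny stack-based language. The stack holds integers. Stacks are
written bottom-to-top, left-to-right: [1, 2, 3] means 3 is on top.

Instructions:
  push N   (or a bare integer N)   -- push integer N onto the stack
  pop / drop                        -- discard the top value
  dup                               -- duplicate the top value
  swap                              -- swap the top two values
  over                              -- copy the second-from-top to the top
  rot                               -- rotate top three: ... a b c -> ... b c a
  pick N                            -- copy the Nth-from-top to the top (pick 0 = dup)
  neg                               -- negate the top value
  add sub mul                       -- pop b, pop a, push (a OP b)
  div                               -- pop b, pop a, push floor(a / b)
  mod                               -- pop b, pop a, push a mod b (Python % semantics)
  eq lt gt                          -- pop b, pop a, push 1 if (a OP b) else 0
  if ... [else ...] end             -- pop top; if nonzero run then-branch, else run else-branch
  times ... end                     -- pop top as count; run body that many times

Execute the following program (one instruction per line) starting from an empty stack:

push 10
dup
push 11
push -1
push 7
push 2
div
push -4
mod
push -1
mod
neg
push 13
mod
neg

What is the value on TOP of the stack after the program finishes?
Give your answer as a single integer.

After 'push 10': [10]
After 'dup': [10, 10]
After 'push 11': [10, 10, 11]
After 'push -1': [10, 10, 11, -1]
After 'push 7': [10, 10, 11, -1, 7]
After 'push 2': [10, 10, 11, -1, 7, 2]
After 'div': [10, 10, 11, -1, 3]
After 'push -4': [10, 10, 11, -1, 3, -4]
After 'mod': [10, 10, 11, -1, -1]
After 'push -1': [10, 10, 11, -1, -1, -1]
After 'mod': [10, 10, 11, -1, 0]
After 'neg': [10, 10, 11, -1, 0]
After 'push 13': [10, 10, 11, -1, 0, 13]
After 'mod': [10, 10, 11, -1, 0]
After 'neg': [10, 10, 11, -1, 0]

Answer: 0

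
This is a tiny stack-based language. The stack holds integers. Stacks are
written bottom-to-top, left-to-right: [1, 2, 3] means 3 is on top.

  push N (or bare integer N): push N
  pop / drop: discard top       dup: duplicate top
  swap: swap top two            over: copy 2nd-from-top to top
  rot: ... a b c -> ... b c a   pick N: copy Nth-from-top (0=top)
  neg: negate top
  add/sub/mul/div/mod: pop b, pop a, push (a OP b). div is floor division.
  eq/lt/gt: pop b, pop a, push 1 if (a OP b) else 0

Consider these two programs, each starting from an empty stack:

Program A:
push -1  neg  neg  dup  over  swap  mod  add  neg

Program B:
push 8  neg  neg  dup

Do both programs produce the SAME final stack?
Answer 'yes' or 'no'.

Program A trace:
  After 'push -1': [-1]
  After 'neg': [1]
  After 'neg': [-1]
  After 'dup': [-1, -1]
  After 'over': [-1, -1, -1]
  After 'swap': [-1, -1, -1]
  After 'mod': [-1, 0]
  After 'add': [-1]
  After 'neg': [1]
Program A final stack: [1]

Program B trace:
  After 'push 8': [8]
  After 'neg': [-8]
  After 'neg': [8]
  After 'dup': [8, 8]
Program B final stack: [8, 8]
Same: no

Answer: no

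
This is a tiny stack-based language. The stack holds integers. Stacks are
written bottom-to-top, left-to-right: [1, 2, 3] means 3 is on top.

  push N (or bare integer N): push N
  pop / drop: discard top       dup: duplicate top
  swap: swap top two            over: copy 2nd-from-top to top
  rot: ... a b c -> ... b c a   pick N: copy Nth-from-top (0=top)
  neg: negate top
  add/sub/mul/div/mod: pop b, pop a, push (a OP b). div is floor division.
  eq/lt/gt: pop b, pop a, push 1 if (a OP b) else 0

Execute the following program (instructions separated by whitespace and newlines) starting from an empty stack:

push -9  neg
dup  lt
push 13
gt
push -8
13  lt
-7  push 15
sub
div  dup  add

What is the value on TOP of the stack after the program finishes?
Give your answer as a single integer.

After 'push -9': [-9]
After 'neg': [9]
After 'dup': [9, 9]
After 'lt': [0]
After 'push 13': [0, 13]
After 'gt': [0]
After 'push -8': [0, -8]
After 'push 13': [0, -8, 13]
After 'lt': [0, 1]
After 'push -7': [0, 1, -7]
After 'push 15': [0, 1, -7, 15]
After 'sub': [0, 1, -22]
After 'div': [0, -1]
After 'dup': [0, -1, -1]
After 'add': [0, -2]

Answer: -2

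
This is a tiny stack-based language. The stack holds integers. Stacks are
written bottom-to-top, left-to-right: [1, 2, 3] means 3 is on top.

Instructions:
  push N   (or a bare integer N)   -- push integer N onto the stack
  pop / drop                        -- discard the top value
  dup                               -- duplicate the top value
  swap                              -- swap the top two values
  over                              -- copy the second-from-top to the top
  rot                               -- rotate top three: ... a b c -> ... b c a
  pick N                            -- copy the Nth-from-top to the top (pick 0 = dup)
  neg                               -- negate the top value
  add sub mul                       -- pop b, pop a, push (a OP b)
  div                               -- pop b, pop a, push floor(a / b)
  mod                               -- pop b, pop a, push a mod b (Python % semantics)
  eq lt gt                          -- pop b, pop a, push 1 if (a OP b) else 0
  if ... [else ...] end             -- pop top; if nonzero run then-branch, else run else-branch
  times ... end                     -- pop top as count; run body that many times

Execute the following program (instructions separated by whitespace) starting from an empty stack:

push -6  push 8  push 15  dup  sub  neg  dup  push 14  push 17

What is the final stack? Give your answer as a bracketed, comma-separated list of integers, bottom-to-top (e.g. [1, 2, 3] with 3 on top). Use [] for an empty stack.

After 'push -6': [-6]
After 'push 8': [-6, 8]
After 'push 15': [-6, 8, 15]
After 'dup': [-6, 8, 15, 15]
After 'sub': [-6, 8, 0]
After 'neg': [-6, 8, 0]
After 'dup': [-6, 8, 0, 0]
After 'push 14': [-6, 8, 0, 0, 14]
After 'push 17': [-6, 8, 0, 0, 14, 17]

Answer: [-6, 8, 0, 0, 14, 17]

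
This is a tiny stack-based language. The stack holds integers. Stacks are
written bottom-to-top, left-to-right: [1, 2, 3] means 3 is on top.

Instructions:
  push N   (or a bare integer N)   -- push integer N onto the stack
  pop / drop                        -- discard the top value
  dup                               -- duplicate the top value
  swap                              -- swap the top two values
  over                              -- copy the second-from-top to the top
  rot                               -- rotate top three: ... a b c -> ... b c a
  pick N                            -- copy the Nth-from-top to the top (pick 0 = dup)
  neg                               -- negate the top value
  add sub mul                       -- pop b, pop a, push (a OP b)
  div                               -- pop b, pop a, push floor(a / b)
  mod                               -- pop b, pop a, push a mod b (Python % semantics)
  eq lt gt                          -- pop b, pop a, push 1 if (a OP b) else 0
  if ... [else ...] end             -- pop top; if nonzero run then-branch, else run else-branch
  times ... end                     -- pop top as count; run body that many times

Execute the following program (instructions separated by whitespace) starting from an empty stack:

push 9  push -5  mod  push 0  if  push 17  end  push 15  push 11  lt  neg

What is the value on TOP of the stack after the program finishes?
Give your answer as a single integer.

After 'push 9': [9]
After 'push -5': [9, -5]
After 'mod': [-1]
After 'push 0': [-1, 0]
After 'if': [-1]
After 'push 15': [-1, 15]
After 'push 11': [-1, 15, 11]
After 'lt': [-1, 0]
After 'neg': [-1, 0]

Answer: 0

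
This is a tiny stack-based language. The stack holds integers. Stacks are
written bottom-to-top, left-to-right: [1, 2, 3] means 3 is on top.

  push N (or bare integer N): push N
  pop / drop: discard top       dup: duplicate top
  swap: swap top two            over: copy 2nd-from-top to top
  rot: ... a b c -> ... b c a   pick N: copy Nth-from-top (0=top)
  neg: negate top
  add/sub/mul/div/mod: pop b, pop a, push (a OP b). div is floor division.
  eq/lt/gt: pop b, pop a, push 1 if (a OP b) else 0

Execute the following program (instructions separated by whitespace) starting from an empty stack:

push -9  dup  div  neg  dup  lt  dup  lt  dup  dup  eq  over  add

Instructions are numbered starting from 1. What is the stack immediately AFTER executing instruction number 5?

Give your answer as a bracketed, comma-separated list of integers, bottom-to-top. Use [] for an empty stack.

Step 1 ('push -9'): [-9]
Step 2 ('dup'): [-9, -9]
Step 3 ('div'): [1]
Step 4 ('neg'): [-1]
Step 5 ('dup'): [-1, -1]

Answer: [-1, -1]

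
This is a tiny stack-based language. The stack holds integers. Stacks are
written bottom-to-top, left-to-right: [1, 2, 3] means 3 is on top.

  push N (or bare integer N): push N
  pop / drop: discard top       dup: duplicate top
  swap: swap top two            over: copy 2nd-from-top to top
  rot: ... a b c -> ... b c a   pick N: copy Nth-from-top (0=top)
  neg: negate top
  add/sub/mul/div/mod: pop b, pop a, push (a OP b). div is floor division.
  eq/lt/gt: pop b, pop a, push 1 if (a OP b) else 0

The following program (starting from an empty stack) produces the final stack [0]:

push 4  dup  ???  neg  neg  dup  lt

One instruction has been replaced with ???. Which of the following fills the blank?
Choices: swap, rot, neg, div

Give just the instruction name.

Answer: div

Derivation:
Stack before ???: [4, 4]
Stack after ???:  [1]
Checking each choice:
  swap: produces [4, 0]
  rot: stack underflow (need 3, have 2)
  neg: produces [4, 0]
  div: MATCH


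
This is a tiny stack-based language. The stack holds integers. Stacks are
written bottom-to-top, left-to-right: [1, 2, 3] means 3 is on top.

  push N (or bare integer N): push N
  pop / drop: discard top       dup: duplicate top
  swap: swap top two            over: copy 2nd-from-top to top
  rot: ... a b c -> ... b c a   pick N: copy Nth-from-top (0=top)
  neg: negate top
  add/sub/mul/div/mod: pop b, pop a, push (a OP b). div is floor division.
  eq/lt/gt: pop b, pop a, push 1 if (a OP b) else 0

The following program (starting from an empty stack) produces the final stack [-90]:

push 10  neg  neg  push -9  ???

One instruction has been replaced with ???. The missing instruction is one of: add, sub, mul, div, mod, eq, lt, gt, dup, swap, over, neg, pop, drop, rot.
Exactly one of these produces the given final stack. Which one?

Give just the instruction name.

Stack before ???: [10, -9]
Stack after ???:  [-90]
The instruction that transforms [10, -9] -> [-90] is: mul

Answer: mul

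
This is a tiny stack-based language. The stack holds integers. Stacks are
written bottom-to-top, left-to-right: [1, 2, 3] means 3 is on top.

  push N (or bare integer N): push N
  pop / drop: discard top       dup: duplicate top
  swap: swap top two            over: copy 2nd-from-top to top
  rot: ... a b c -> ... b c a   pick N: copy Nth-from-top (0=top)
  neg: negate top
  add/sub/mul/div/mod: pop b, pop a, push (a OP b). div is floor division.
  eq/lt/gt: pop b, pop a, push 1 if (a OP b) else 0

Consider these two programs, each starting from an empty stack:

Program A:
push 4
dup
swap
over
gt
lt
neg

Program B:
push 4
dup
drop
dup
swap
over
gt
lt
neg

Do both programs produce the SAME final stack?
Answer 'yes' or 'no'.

Program A trace:
  After 'push 4': [4]
  After 'dup': [4, 4]
  After 'swap': [4, 4]
  After 'over': [4, 4, 4]
  After 'gt': [4, 0]
  After 'lt': [0]
  After 'neg': [0]
Program A final stack: [0]

Program B trace:
  After 'push 4': [4]
  After 'dup': [4, 4]
  After 'drop': [4]
  After 'dup': [4, 4]
  After 'swap': [4, 4]
  After 'over': [4, 4, 4]
  After 'gt': [4, 0]
  After 'lt': [0]
  After 'neg': [0]
Program B final stack: [0]
Same: yes

Answer: yes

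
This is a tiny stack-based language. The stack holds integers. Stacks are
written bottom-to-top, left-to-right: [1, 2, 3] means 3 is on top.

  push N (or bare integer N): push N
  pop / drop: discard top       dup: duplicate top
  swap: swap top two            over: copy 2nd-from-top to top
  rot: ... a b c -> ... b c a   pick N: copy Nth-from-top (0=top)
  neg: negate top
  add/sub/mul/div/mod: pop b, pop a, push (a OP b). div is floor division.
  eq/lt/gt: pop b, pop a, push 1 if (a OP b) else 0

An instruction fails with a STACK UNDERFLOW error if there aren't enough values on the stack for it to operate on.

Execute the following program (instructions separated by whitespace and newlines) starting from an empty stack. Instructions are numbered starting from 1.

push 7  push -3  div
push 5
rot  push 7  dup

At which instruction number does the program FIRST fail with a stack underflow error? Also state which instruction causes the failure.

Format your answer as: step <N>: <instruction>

Answer: step 5: rot

Derivation:
Step 1 ('push 7'): stack = [7], depth = 1
Step 2 ('push -3'): stack = [7, -3], depth = 2
Step 3 ('div'): stack = [-3], depth = 1
Step 4 ('push 5'): stack = [-3, 5], depth = 2
Step 5 ('rot'): needs 3 value(s) but depth is 2 — STACK UNDERFLOW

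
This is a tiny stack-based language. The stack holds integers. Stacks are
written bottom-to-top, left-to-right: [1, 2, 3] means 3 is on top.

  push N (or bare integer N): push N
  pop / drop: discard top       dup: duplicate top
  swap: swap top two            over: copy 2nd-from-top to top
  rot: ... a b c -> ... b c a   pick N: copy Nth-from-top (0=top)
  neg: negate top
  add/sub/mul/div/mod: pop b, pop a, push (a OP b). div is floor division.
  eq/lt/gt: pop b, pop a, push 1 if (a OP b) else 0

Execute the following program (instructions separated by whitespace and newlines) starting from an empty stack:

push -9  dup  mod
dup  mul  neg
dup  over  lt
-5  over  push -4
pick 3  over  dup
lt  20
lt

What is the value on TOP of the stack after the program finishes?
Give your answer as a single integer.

Answer: 1

Derivation:
After 'push -9': [-9]
After 'dup': [-9, -9]
After 'mod': [0]
After 'dup': [0, 0]
After 'mul': [0]
After 'neg': [0]
After 'dup': [0, 0]
After 'over': [0, 0, 0]
After 'lt': [0, 0]
After 'push -5': [0, 0, -5]
After 'over': [0, 0, -5, 0]
After 'push -4': [0, 0, -5, 0, -4]
After 'pick 3': [0, 0, -5, 0, -4, 0]
After 'over': [0, 0, -5, 0, -4, 0, -4]
After 'dup': [0, 0, -5, 0, -4, 0, -4, -4]
After 'lt': [0, 0, -5, 0, -4, 0, 0]
After 'push 20': [0, 0, -5, 0, -4, 0, 0, 20]
After 'lt': [0, 0, -5, 0, -4, 0, 1]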